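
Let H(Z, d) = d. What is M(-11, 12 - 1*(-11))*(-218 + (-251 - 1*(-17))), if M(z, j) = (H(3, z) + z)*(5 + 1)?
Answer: 59664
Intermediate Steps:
M(z, j) = 12*z (M(z, j) = (z + z)*(5 + 1) = (2*z)*6 = 12*z)
M(-11, 12 - 1*(-11))*(-218 + (-251 - 1*(-17))) = (12*(-11))*(-218 + (-251 - 1*(-17))) = -132*(-218 + (-251 + 17)) = -132*(-218 - 234) = -132*(-452) = 59664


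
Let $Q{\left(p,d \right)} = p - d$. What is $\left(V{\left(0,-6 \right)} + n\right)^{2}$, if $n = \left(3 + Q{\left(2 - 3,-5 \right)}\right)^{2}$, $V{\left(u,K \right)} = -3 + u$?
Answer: $2116$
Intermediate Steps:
$n = 49$ ($n = \left(3 + \left(\left(2 - 3\right) - -5\right)\right)^{2} = \left(3 + \left(-1 + 5\right)\right)^{2} = \left(3 + 4\right)^{2} = 7^{2} = 49$)
$\left(V{\left(0,-6 \right)} + n\right)^{2} = \left(\left(-3 + 0\right) + 49\right)^{2} = \left(-3 + 49\right)^{2} = 46^{2} = 2116$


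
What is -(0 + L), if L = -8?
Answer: 8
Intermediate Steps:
-(0 + L) = -(0 - 8) = -1*(-8) = 8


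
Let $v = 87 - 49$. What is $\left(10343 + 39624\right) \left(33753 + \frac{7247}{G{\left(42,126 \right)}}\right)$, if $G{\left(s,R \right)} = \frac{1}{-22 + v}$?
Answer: $7480309735$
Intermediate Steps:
$v = 38$ ($v = 87 - 49 = 38$)
$G{\left(s,R \right)} = \frac{1}{16}$ ($G{\left(s,R \right)} = \frac{1}{-22 + 38} = \frac{1}{16}$)
$\left(10343 + 39624\right) \left(33753 + \frac{7247}{G{\left(42,126 \right)}}\right) = \left(10343 + 39624\right) \left(33753 + 7247 \frac{1}{\frac{1}{16}}\right) = 49967 \left(33753 + 7247 \cdot 16\right) = 49967 \left(33753 + 115952\right) = 49967 \cdot 149705 = 7480309735$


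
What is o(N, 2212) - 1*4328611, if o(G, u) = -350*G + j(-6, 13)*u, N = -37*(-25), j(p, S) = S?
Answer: -4623605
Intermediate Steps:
N = 925
o(G, u) = -350*G + 13*u
o(N, 2212) - 1*4328611 = (-350*925 + 13*2212) - 1*4328611 = (-323750 + 28756) - 4328611 = -294994 - 4328611 = -4623605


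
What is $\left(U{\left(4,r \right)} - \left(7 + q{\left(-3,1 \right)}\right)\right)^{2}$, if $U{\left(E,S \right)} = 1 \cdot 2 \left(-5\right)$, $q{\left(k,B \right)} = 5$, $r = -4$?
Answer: $484$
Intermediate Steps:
$U{\left(E,S \right)} = -10$ ($U{\left(E,S \right)} = 2 \left(-5\right) = -10$)
$\left(U{\left(4,r \right)} - \left(7 + q{\left(-3,1 \right)}\right)\right)^{2} = \left(-10 - 12\right)^{2} = \left(-22\right)^{2} = 484$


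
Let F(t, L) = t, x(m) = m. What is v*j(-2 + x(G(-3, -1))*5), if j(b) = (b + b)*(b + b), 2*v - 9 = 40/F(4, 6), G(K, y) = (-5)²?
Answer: 574902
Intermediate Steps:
G(K, y) = 25
v = 19/2 (v = 9/2 + (40/4)/2 = 9/2 + (40*(¼))/2 = 9/2 + (½)*10 = 9/2 + 5 = 19/2 ≈ 9.5000)
j(b) = 4*b² (j(b) = (2*b)*(2*b) = 4*b²)
v*j(-2 + x(G(-3, -1))*5) = 19*(4*(-2 + 25*5)²)/2 = 19*(4*(-2 + 125)²)/2 = 19*(4*123²)/2 = 19*(4*15129)/2 = (19/2)*60516 = 574902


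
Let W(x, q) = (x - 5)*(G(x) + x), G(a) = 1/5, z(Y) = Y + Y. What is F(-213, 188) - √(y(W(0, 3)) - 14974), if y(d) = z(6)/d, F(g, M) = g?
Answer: -213 - I*√14986 ≈ -213.0 - 122.42*I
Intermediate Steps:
z(Y) = 2*Y
G(a) = ⅕
W(x, q) = (-5 + x)*(⅕ + x) (W(x, q) = (x - 5)*(⅕ + x) = (-5 + x)*(⅕ + x))
y(d) = 12/d (y(d) = (2*6)/d = 12/d)
F(-213, 188) - √(y(W(0, 3)) - 14974) = -213 - √(12/(-1 + 0² - 24/5*0) - 14974) = -213 - √(12/(-1 + 0 + 0) - 14974) = -213 - √(12/(-1) - 14974) = -213 - √(12*(-1) - 14974) = -213 - √(-12 - 14974) = -213 - √(-14986) = -213 - I*√14986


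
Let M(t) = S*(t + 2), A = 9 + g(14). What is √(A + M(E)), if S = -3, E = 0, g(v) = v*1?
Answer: √17 ≈ 4.1231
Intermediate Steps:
g(v) = v
A = 23 (A = 9 + 14 = 23)
M(t) = -6 - 3*t (M(t) = -3*(t + 2) = -3*(2 + t) = -6 - 3*t)
√(A + M(E)) = √(23 + (-6 - 3*0)) = √(23 + (-6 + 0)) = √(23 - 6) = √17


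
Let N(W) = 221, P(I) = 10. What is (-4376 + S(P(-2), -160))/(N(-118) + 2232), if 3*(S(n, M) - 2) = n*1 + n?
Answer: -13102/7359 ≈ -1.7804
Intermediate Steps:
S(n, M) = 2 + 2*n/3 (S(n, M) = 2 + (n*1 + n)/3 = 2 + (n + n)/3 = 2 + (2*n)/3 = 2 + 2*n/3)
(-4376 + S(P(-2), -160))/(N(-118) + 2232) = (-4376 + (2 + (⅔)*10))/(221 + 2232) = (-4376 + (2 + 20/3))/2453 = (-4376 + 26/3)*(1/2453) = -13102/3*1/2453 = -13102/7359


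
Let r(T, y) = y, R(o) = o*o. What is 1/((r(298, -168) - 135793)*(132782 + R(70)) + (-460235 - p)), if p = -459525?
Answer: -1/18719383112 ≈ -5.3421e-11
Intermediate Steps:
R(o) = o²
1/((r(298, -168) - 135793)*(132782 + R(70)) + (-460235 - p)) = 1/((-168 - 135793)*(132782 + 70²) + (-460235 - 1*(-459525))) = 1/(-135961*(132782 + 4900) + (-460235 + 459525)) = 1/(-135961*137682 - 710) = 1/(-18719382402 - 710) = 1/(-18719383112) = -1/18719383112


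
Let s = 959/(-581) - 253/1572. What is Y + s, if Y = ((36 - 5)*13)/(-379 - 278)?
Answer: -69290773/28574244 ≈ -2.4249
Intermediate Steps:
s = -236363/130476 (s = 959*(-1/581) - 253*1/1572 = -137/83 - 253/1572 = -236363/130476 ≈ -1.8115)
Y = -403/657 (Y = (31*13)/(-657) = 403*(-1/657) = -403/657 ≈ -0.61339)
Y + s = -403/657 - 236363/130476 = -69290773/28574244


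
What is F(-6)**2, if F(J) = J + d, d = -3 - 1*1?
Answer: 100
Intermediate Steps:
d = -4 (d = -3 - 1 = -4)
F(J) = -4 + J (F(J) = J - 4 = -4 + J)
F(-6)**2 = (-4 - 6)**2 = (-10)**2 = 100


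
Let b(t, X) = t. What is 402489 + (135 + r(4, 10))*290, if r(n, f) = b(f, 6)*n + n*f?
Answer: 464839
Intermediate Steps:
r(n, f) = 2*f*n (r(n, f) = f*n + n*f = f*n + f*n = 2*f*n)
402489 + (135 + r(4, 10))*290 = 402489 + (135 + 2*10*4)*290 = 402489 + (135 + 80)*290 = 402489 + 215*290 = 402489 + 62350 = 464839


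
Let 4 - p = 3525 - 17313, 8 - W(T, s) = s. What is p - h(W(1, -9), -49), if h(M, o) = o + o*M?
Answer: 14674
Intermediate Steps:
W(T, s) = 8 - s
h(M, o) = o + M*o
p = 13792 (p = 4 - (3525 - 17313) = 4 - 1*(-13788) = 4 + 13788 = 13792)
p - h(W(1, -9), -49) = 13792 - (-49)*(1 + (8 - 1*(-9))) = 13792 - (-49)*(1 + (8 + 9)) = 13792 - (-49)*(1 + 17) = 13792 - (-49)*18 = 13792 - 1*(-882) = 13792 + 882 = 14674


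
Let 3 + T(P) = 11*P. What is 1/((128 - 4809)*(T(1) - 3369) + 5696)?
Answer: 1/15738537 ≈ 6.3538e-8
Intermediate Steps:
T(P) = -3 + 11*P
1/((128 - 4809)*(T(1) - 3369) + 5696) = 1/((128 - 4809)*((-3 + 11*1) - 3369) + 5696) = 1/(-4681*((-3 + 11) - 3369) + 5696) = 1/(-4681*(8 - 3369) + 5696) = 1/(-4681*(-3361) + 5696) = 1/(15732841 + 5696) = 1/15738537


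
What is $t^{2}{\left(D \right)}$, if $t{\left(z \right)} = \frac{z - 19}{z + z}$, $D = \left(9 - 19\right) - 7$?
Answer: $\frac{324}{289} \approx 1.1211$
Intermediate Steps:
$D = -17$ ($D = -10 - 7 = -17$)
$t{\left(z \right)} = \frac{-19 + z}{2 z}$
$t^{2}{\left(D \right)} = \left(\frac{-19 - 17}{2 \left(-17\right)}\right)^{2} = \left(\frac{1}{2} \left(- \frac{1}{17}\right) \left(-36\right)\right)^{2} = \left(\frac{18}{17}\right)^{2} = \frac{324}{289}$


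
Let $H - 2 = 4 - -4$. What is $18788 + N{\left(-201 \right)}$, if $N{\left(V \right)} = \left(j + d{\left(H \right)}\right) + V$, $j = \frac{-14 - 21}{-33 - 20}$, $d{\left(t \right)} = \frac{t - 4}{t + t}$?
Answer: $\frac{9851619}{530} \approx 18588.0$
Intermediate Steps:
$H = 10$ ($H = 2 + \left(4 - -4\right) = 2 + \left(4 + 4\right) = 2 + 8 = 10$)
$d{\left(t \right)} = \frac{-4 + t}{2 t}$
$j = \frac{35}{53}$ ($j = - \frac{35}{-53} = \left(-35\right) \left(- \frac{1}{53}\right) = \frac{35}{53} \approx 0.66038$)
$N{\left(V \right)} = \frac{509}{530} + V$ ($N{\left(V \right)} = \left(\frac{35}{53} + \frac{-4 + 10}{2 \cdot 10}\right) + V = \left(\frac{35}{53} + \frac{1}{2} \cdot \frac{1}{10} \cdot 6\right) + V = \left(\frac{35}{53} + \frac{3}{10}\right) + V = \frac{509}{530} + V$)
$18788 + N{\left(-201 \right)} = 18788 + \left(\frac{509}{530} - 201\right) = 18788 - \frac{106021}{530} = \frac{9851619}{530}$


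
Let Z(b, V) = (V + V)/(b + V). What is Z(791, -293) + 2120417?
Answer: 527983540/249 ≈ 2.1204e+6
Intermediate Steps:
Z(b, V) = 2*V/(V + b) (Z(b, V) = (2*V)/(V + b) = 2*V/(V + b))
Z(791, -293) + 2120417 = 2*(-293)/(-293 + 791) + 2120417 = 2*(-293)/498 + 2120417 = 2*(-293)*(1/498) + 2120417 = -293/249 + 2120417 = 527983540/249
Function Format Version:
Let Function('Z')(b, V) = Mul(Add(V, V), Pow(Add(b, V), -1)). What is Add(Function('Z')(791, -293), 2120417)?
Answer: Rational(527983540, 249) ≈ 2.1204e+6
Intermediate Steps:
Function('Z')(b, V) = Mul(2, V, Pow(Add(V, b), -1)) (Function('Z')(b, V) = Mul(Mul(2, V), Pow(Add(V, b), -1)) = Mul(2, V, Pow(Add(V, b), -1)))
Add(Function('Z')(791, -293), 2120417) = Add(Mul(2, -293, Pow(Add(-293, 791), -1)), 2120417) = Add(Mul(2, -293, Pow(498, -1)), 2120417) = Add(Mul(2, -293, Rational(1, 498)), 2120417) = Add(Rational(-293, 249), 2120417) = Rational(527983540, 249)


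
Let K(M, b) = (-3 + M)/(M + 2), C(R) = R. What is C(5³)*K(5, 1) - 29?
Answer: 47/7 ≈ 6.7143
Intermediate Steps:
K(M, b) = (-3 + M)/(2 + M)
C(5³)*K(5, 1) - 29 = 5³*((-3 + 5)/(2 + 5)) - 29 = 125*(2/7) - 29 = 250/7 - 29 = 47/7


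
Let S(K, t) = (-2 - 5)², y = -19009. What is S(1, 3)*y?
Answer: -931441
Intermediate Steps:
S(K, t) = 49 (S(K, t) = (-7)² = 49)
S(1, 3)*y = 49*(-19009) = -931441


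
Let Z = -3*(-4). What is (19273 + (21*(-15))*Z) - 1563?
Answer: 13930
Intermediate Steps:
Z = 12
(19273 + (21*(-15))*Z) - 1563 = (19273 + (21*(-15))*12) - 1563 = (19273 - 315*12) - 1563 = (19273 - 3780) - 1563 = 15493 - 1563 = 13930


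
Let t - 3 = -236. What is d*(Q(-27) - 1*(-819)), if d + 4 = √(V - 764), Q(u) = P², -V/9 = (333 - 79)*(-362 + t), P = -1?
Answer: -3280 + 820*√1359406 ≈ 9.5279e+5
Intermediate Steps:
t = -233 (t = 3 - 236 = -233)
V = 1360170 (V = -9*(333 - 79)*(-362 - 233) = -2286*(-595) = -9*(-151130) = 1360170)
Q(u) = 1 (Q(u) = (-1)² = 1)
d = -4 + √1359406 (d = -4 + √(1360170 - 764) = -4 + √1359406 ≈ 1161.9)
d*(Q(-27) - 1*(-819)) = (-4 + √1359406)*(1 - 1*(-819)) = (-4 + √1359406)*(1 + 819) = (-4 + √1359406)*820 = -3280 + 820*√1359406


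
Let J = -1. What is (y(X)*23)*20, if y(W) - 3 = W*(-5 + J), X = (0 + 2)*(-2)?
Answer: 12420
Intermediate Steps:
X = -4 (X = 2*(-2) = -4)
y(W) = 3 - 6*W (y(W) = 3 + W*(-5 - 1) = 3 + W*(-6) = 3 - 6*W)
(y(X)*23)*20 = ((3 - 6*(-4))*23)*20 = ((3 + 24)*23)*20 = (27*23)*20 = 621*20 = 12420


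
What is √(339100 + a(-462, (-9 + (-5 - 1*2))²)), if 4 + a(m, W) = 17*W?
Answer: 2*√85862 ≈ 586.04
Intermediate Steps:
a(m, W) = -4 + 17*W
√(339100 + a(-462, (-9 + (-5 - 1*2))²)) = √(339100 + (-4 + 17*(-9 + (-5 - 1*2))²)) = √(339100 + (-4 + 17*(-9 + (-5 - 2))²)) = √(339100 + (-4 + 17*(-9 - 7)²)) = √(339100 + (-4 + 17*(-16)²)) = √(339100 + (-4 + 17*256)) = √(339100 + (-4 + 4352)) = √(339100 + 4348) = √343448 = 2*√85862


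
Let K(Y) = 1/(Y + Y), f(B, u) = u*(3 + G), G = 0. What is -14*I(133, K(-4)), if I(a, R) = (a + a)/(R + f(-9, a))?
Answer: -29792/3191 ≈ -9.3363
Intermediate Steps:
f(B, u) = 3*u (f(B, u) = u*(3 + 0) = u*3 = 3*u)
K(Y) = 1/(2*Y)
I(a, R) = 2*a/(R + 3*a) (I(a, R) = (a + a)/(R + 3*a) = (2*a)/(R + 3*a) = 2*a/(R + 3*a))
-14*I(133, K(-4)) = -28*133/((½)/(-4) + 3*133) = -28*133/((½)*(-¼) + 399) = -28*133/(-⅛ + 399) = -28*133/3191/8 = -28*133*8/3191 = -14*2128/3191 = -29792/3191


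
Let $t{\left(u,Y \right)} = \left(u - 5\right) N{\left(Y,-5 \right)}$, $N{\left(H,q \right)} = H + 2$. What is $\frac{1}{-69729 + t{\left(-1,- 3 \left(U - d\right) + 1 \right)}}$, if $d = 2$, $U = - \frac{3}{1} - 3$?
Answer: $- \frac{1}{69891} \approx -1.4308 \cdot 10^{-5}$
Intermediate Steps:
$U = -6$ ($U = \left(-3\right) 1 - 3 = -3 - 3 = -6$)
$N{\left(H,q \right)} = 2 + H$
$t{\left(u,Y \right)} = \left(-5 + u\right) \left(2 + Y\right)$ ($t{\left(u,Y \right)} = \left(u - 5\right) \left(2 + Y\right) = \left(-5 + u\right) \left(2 + Y\right)$)
$\frac{1}{-69729 + t{\left(-1,- 3 \left(U - d\right) + 1 \right)}} = \frac{1}{-69729 + \left(-5 - 1\right) \left(2 - \left(-1 + 3 \left(-6 - 2\right)\right)\right)} = \frac{1}{-69729 - 6 \left(2 - \left(-1 + 3 \left(-6 - 2\right)\right)\right)} = \frac{1}{-69729 - 6 \left(2 + \left(\left(-3\right) \left(-8\right) + 1\right)\right)} = \frac{1}{-69729 - 6 \left(2 + \left(24 + 1\right)\right)} = \frac{1}{-69729 - 6 \left(2 + 25\right)} = \frac{1}{-69729 - 162} = \frac{1}{-69891} = - \frac{1}{69891}$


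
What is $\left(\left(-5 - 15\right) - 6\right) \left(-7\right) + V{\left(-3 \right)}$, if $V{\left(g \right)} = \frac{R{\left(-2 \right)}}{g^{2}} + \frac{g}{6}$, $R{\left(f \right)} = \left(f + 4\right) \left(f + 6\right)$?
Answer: $\frac{3283}{18} \approx 182.39$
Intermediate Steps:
$R{\left(f \right)} = \left(4 + f\right) \left(6 + f\right)$
$V{\left(g \right)} = \frac{8}{g^{2}} + \frac{g}{6}$ ($V{\left(g \right)} = \frac{24 + \left(-2\right)^{2} + 10 \left(-2\right)}{g^{2}} + \frac{g}{6} = \frac{24 + 4 - 20}{g^{2}} + g \frac{1}{6} = \frac{8}{g^{2}} + \frac{g}{6}$)
$\left(\left(-5 - 15\right) - 6\right) \left(-7\right) + V{\left(-3 \right)} = \left(\left(-5 - 15\right) - 6\right) \left(-7\right) + \left(\frac{8}{9} + \frac{1}{6} \left(-3\right)\right) = \left(-20 - 6\right) \left(-7\right) + \left(8 \cdot \frac{1}{9} - \frac{1}{2}\right) = \left(-26\right) \left(-7\right) + \left(\frac{8}{9} - \frac{1}{2}\right) = 182 + \frac{7}{18} = \frac{3283}{18}$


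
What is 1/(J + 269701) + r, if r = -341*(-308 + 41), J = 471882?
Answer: 67518907402/741583 ≈ 91047.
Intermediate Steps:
r = 91047 (r = -341*(-267) = 91047)
1/(J + 269701) + r = 1/(471882 + 269701) + 91047 = 1/741583 + 91047 = 67518907402/741583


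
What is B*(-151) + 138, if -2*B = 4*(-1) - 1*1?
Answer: -479/2 ≈ -239.50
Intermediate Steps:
B = 5/2 (B = -(4*(-1) - 1*1)/2 = -(-4 - 1)/2 = -1/2*(-5) = 5/2 ≈ 2.5000)
B*(-151) + 138 = (5/2)*(-151) + 138 = -755/2 + 138 = -479/2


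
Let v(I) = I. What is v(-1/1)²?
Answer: 1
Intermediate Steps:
v(-1/1)² = (-1/1)² = (-1*1)² = (-1)² = 1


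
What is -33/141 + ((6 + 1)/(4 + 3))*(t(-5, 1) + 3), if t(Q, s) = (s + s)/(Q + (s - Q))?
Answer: 224/47 ≈ 4.7660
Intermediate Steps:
t(Q, s) = 2 (t(Q, s) = (2*s)/s = 2)
-33/141 + ((6 + 1)/(4 + 3))*(t(-5, 1) + 3) = -33/141 + ((6 + 1)/(4 + 3))*(2 + 3) = (1/141)*(-33) + (7/7)*5 = -11/47 + (7*(1/7))*5 = -11/47 + 1*5 = -11/47 + 5 = 224/47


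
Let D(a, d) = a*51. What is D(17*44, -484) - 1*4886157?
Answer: -4848009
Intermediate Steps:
D(a, d) = 51*a
D(17*44, -484) - 1*4886157 = 51*(17*44) - 1*4886157 = 51*748 - 4886157 = 38148 - 4886157 = -4848009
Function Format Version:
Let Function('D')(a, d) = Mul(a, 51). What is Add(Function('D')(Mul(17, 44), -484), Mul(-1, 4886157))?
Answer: -4848009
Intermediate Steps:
Function('D')(a, d) = Mul(51, a)
Add(Function('D')(Mul(17, 44), -484), Mul(-1, 4886157)) = Add(Mul(51, Mul(17, 44)), Mul(-1, 4886157)) = Add(Mul(51, 748), -4886157) = Add(38148, -4886157) = -4848009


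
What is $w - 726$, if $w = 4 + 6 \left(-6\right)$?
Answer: $-758$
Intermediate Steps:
$w = -32$ ($w = 4 - 36 = -32$)
$w - 726 = -32 - 726 = -758$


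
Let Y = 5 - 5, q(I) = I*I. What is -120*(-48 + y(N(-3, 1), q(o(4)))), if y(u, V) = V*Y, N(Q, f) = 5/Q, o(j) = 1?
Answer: 5760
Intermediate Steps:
q(I) = I²
Y = 0
y(u, V) = 0 (y(u, V) = V*0 = 0)
-120*(-48 + y(N(-3, 1), q(o(4)))) = -120*(-48 + 0) = -120*(-48) = 5760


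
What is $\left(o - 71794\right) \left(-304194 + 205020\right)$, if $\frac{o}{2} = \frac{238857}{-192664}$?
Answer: $\frac{342958491983955}{48166} \approx 7.1203 \cdot 10^{9}$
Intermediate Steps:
$o = - \frac{238857}{96332}$ ($o = 2 \frac{238857}{-192664} = 2 \cdot 238857 \left(- \frac{1}{192664}\right) = 2 \left(- \frac{238857}{192664}\right) = - \frac{238857}{96332} \approx -2.4795$)
$\left(o - 71794\right) \left(-304194 + 205020\right) = \left(- \frac{238857}{96332} - 71794\right) \left(-304194 + 205020\right) = \left(- \frac{6916298465}{96332}\right) \left(-99174\right) = \frac{342958491983955}{48166}$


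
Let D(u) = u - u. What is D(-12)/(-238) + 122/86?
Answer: 61/43 ≈ 1.4186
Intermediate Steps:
D(u) = 0
D(-12)/(-238) + 122/86 = 0/(-238) + 122/86 = 0*(-1/238) + 122*(1/86) = 0 + 61/43 = 61/43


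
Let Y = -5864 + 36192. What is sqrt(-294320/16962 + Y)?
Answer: 4*sqrt(136260308778)/8481 ≈ 174.10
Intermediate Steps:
Y = 30328
sqrt(-294320/16962 + Y) = sqrt(-294320/16962 + 30328) = sqrt(-294320*1/16962 + 30328) = sqrt(-147160/8481 + 30328) = sqrt(257064608/8481) = 4*sqrt(136260308778)/8481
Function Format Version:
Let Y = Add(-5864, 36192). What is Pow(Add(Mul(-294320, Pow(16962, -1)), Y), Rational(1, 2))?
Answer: Mul(Rational(4, 8481), Pow(136260308778, Rational(1, 2))) ≈ 174.10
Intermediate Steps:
Y = 30328
Pow(Add(Mul(-294320, Pow(16962, -1)), Y), Rational(1, 2)) = Pow(Add(Mul(-294320, Pow(16962, -1)), 30328), Rational(1, 2)) = Pow(Add(Mul(-294320, Rational(1, 16962)), 30328), Rational(1, 2)) = Pow(Add(Rational(-147160, 8481), 30328), Rational(1, 2)) = Pow(Rational(257064608, 8481), Rational(1, 2)) = Mul(Rational(4, 8481), Pow(136260308778, Rational(1, 2)))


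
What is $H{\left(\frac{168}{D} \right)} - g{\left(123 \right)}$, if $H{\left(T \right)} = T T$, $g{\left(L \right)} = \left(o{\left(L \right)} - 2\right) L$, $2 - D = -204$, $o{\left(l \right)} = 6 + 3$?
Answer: $- \frac{9127293}{10609} \approx -860.33$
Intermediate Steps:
$o{\left(l \right)} = 9$
$D = 206$ ($D = 2 - -204 = 2 + 204 = 206$)
$g{\left(L \right)} = 7 L$ ($g{\left(L \right)} = \left(9 - 2\right) L = 7 L$)
$H{\left(T \right)} = T^{2}$
$H{\left(\frac{168}{D} \right)} - g{\left(123 \right)} = \left(\frac{168}{206}\right)^{2} - 7 \cdot 123 = \left(168 \cdot \frac{1}{206}\right)^{2} - 861 = \left(\frac{84}{103}\right)^{2} - 861 = \frac{7056}{10609} - 861 = - \frac{9127293}{10609}$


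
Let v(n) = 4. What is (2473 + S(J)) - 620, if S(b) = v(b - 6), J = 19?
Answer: 1857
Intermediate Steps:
S(b) = 4
(2473 + S(J)) - 620 = (2473 + 4) - 620 = 2477 - 620 = 1857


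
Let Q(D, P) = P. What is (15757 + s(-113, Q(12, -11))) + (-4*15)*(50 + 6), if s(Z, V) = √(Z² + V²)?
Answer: 12397 + √12890 ≈ 12511.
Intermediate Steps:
s(Z, V) = √(V² + Z²)
(15757 + s(-113, Q(12, -11))) + (-4*15)*(50 + 6) = (15757 + √((-11)² + (-113)²)) + (-4*15)*(50 + 6) = (15757 + √(121 + 12769)) - 60*56 = (15757 + √12890) - 3360 = 12397 + √12890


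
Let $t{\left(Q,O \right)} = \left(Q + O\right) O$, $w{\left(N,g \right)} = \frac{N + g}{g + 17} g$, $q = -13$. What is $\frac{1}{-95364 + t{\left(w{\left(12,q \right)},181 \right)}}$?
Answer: $- \frac{4}{248059} \approx -1.6125 \cdot 10^{-5}$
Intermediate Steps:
$w{\left(N,g \right)} = \frac{g \left(N + g\right)}{17 + g}$ ($w{\left(N,g \right)} = \frac{N + g}{17 + g} g = \frac{g \left(N + g\right)}{17 + g}$)
$t{\left(Q,O \right)} = O \left(O + Q\right)$ ($t{\left(Q,O \right)} = \left(O + Q\right) O = O \left(O + Q\right)$)
$\frac{1}{-95364 + t{\left(w{\left(12,q \right)},181 \right)}} = \frac{1}{-95364 + 181 \left(181 - \frac{13 \left(12 - 13\right)}{17 - 13}\right)} = \frac{1}{-95364 + 181 \left(181 - 13 \cdot \frac{1}{4} \left(-1\right)\right)} = \frac{1}{-95364 + 181 \left(181 - \frac{13}{4} \left(-1\right)\right)} = \frac{1}{-95364 + 181 \left(181 + \frac{13}{4}\right)} = \frac{1}{-95364 + 181 \cdot \frac{737}{4}} = \frac{1}{-95364 + \frac{133397}{4}} = \frac{1}{- \frac{248059}{4}} = - \frac{4}{248059}$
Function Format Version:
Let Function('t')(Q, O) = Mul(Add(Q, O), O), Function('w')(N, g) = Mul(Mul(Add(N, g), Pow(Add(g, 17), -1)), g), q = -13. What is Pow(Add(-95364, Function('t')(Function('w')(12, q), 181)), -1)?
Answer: Rational(-4, 248059) ≈ -1.6125e-5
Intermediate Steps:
Function('w')(N, g) = Mul(g, Pow(Add(17, g), -1), Add(N, g)) (Function('w')(N, g) = Mul(Mul(Add(N, g), Pow(Add(17, g), -1)), g) = Mul(Mul(Pow(Add(17, g), -1), Add(N, g)), g) = Mul(g, Pow(Add(17, g), -1), Add(N, g)))
Function('t')(Q, O) = Mul(O, Add(O, Q)) (Function('t')(Q, O) = Mul(Add(O, Q), O) = Mul(O, Add(O, Q)))
Pow(Add(-95364, Function('t')(Function('w')(12, q), 181)), -1) = Pow(Add(-95364, Mul(181, Add(181, Mul(-13, Pow(Add(17, -13), -1), Add(12, -13))))), -1) = Pow(Add(-95364, Mul(181, Add(181, Mul(-13, Pow(4, -1), -1)))), -1) = Pow(Add(-95364, Mul(181, Add(181, Mul(-13, Rational(1, 4), -1)))), -1) = Pow(Add(-95364, Mul(181, Add(181, Rational(13, 4)))), -1) = Pow(Add(-95364, Mul(181, Rational(737, 4))), -1) = Pow(Add(-95364, Rational(133397, 4)), -1) = Pow(Rational(-248059, 4), -1) = Rational(-4, 248059)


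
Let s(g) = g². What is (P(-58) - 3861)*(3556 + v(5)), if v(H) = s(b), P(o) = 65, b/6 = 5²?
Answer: -98908576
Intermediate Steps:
b = 150 (b = 6*5² = 6*25 = 150)
v(H) = 22500 (v(H) = 150² = 22500)
(P(-58) - 3861)*(3556 + v(5)) = (65 - 3861)*(3556 + 22500) = -3796*26056 = -98908576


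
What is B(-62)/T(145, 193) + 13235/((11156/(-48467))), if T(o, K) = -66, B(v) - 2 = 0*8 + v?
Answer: -7055956635/122716 ≈ -57498.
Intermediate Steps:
B(v) = 2 + v (B(v) = 2 + (0*8 + v) = 2 + (0 + v) = 2 + v)
B(-62)/T(145, 193) + 13235/((11156/(-48467))) = (2 - 62)/(-66) + 13235/((11156/(-48467))) = -60*(-1/66) + 13235/((11156*(-1/48467))) = 10/11 + 13235/(-11156/48467) = 10/11 + 13235*(-48467/11156) = 10/11 - 641460745/11156 = -7055956635/122716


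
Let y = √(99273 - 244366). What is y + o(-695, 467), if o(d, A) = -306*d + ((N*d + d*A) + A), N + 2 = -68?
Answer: -62778 + I*√145093 ≈ -62778.0 + 380.91*I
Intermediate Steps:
N = -70 (N = -2 - 68 = -70)
y = I*√145093 (y = √(-145093) = I*√145093 ≈ 380.91*I)
o(d, A) = A - 376*d + A*d (o(d, A) = -306*d + ((-70*d + d*A) + A) = -306*d + ((-70*d + A*d) + A) = -306*d + (A - 70*d + A*d) = A - 376*d + A*d)
y + o(-695, 467) = I*√145093 + (467 - 376*(-695) + 467*(-695)) = I*√145093 + (467 + 261320 - 324565) = I*√145093 - 62778 = -62778 + I*√145093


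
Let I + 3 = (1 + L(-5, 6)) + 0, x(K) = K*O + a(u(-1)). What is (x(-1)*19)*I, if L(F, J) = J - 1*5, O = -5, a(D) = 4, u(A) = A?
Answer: -171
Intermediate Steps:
L(F, J) = -5 + J (L(F, J) = J - 5 = -5 + J)
x(K) = 4 - 5*K (x(K) = K*(-5) + 4 = -5*K + 4 = 4 - 5*K)
I = -1 (I = -3 + ((1 + (-5 + 6)) + 0) = -3 + ((1 + 1) + 0) = -3 + (2 + 0) = -3 + 2 = -1)
(x(-1)*19)*I = ((4 - 5*(-1))*19)*(-1) = ((4 + 5)*19)*(-1) = (9*19)*(-1) = 171*(-1) = -171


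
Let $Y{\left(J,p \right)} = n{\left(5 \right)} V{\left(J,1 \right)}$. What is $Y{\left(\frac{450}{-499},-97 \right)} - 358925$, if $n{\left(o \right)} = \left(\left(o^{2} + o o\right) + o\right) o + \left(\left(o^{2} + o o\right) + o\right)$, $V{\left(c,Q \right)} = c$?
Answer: $- \frac{179252075}{499} \approx -3.5922 \cdot 10^{5}$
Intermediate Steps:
$n{\left(o \right)} = o + 2 o^{2} + o \left(o + 2 o^{2}\right)$ ($n{\left(o \right)} = \left(\left(o^{2} + o^{2}\right) + o\right) o + \left(\left(o^{2} + o^{2}\right) + o\right) = \left(2 o^{2} + o\right) o + \left(2 o^{2} + o\right) = \left(o + 2 o^{2}\right) o + \left(o + 2 o^{2}\right) = o \left(o + 2 o^{2}\right) + \left(o + 2 o^{2}\right) = o + 2 o^{2} + o \left(o + 2 o^{2}\right)$)
$Y{\left(J,p \right)} = 330 J$ ($Y{\left(J,p \right)} = 5 \left(1 + 2 \cdot 5^{2} + 3 \cdot 5\right) J = 5 \left(1 + 2 \cdot 25 + 15\right) J = 5 \left(1 + 50 + 15\right) J = 5 \cdot 66 J = 330 J$)
$Y{\left(\frac{450}{-499},-97 \right)} - 358925 = 330 \frac{450}{-499} - 358925 = 330 \cdot 450 \left(- \frac{1}{499}\right) - 358925 = 330 \left(- \frac{450}{499}\right) - 358925 = - \frac{148500}{499} - 358925 = - \frac{179252075}{499}$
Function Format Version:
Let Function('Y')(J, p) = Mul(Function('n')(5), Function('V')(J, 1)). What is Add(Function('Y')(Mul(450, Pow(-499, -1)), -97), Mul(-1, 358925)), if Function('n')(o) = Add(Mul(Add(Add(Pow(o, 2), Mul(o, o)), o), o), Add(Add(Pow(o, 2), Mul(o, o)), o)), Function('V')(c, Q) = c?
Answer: Rational(-179252075, 499) ≈ -3.5922e+5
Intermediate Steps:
Function('n')(o) = Add(o, Mul(2, Pow(o, 2)), Mul(o, Add(o, Mul(2, Pow(o, 2))))) (Function('n')(o) = Add(Mul(Add(Add(Pow(o, 2), Pow(o, 2)), o), o), Add(Add(Pow(o, 2), Pow(o, 2)), o)) = Add(Mul(Add(Mul(2, Pow(o, 2)), o), o), Add(Mul(2, Pow(o, 2)), o)) = Add(Mul(Add(o, Mul(2, Pow(o, 2))), o), Add(o, Mul(2, Pow(o, 2)))) = Add(Mul(o, Add(o, Mul(2, Pow(o, 2)))), Add(o, Mul(2, Pow(o, 2)))) = Add(o, Mul(2, Pow(o, 2)), Mul(o, Add(o, Mul(2, Pow(o, 2))))))
Function('Y')(J, p) = Mul(330, J) (Function('Y')(J, p) = Mul(Mul(5, Add(1, Mul(2, Pow(5, 2)), Mul(3, 5))), J) = Mul(Mul(5, Add(1, Mul(2, 25), 15)), J) = Mul(Mul(5, Add(1, 50, 15)), J) = Mul(Mul(5, 66), J) = Mul(330, J))
Add(Function('Y')(Mul(450, Pow(-499, -1)), -97), Mul(-1, 358925)) = Add(Mul(330, Mul(450, Pow(-499, -1))), Mul(-1, 358925)) = Add(Mul(330, Mul(450, Rational(-1, 499))), -358925) = Add(Mul(330, Rational(-450, 499)), -358925) = Add(Rational(-148500, 499), -358925) = Rational(-179252075, 499)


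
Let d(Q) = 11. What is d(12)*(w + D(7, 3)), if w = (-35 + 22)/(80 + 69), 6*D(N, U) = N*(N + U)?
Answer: 56936/447 ≈ 127.37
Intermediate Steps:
D(N, U) = N*(N + U)/6 (D(N, U) = (N*(N + U))/6 = N*(N + U)/6)
w = -13/149 ≈ -0.087248
d(12)*(w + D(7, 3)) = 11*(-13/149 + (1/6)*7*(7 + 3)) = 11*(-13/149 + (1/6)*7*10) = 11*(-13/149 + 35/3) = 11*(5176/447) = 56936/447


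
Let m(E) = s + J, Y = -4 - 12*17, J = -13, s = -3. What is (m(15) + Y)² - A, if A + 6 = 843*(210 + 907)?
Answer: -891449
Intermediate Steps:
A = 941625 (A = -6 + 843*(210 + 907) = -6 + 843*1117 = -6 + 941631 = 941625)
Y = -208 (Y = -4 - 204 = -208)
m(E) = -16 (m(E) = -3 - 13 = -16)
(m(15) + Y)² - A = (-16 - 208)² - 1*941625 = (-224)² - 941625 = 50176 - 941625 = -891449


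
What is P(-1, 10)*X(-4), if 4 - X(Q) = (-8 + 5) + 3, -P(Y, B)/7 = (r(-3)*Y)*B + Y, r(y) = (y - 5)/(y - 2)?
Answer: 476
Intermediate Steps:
r(y) = (-5 + y)/(-2 + y)
P(Y, B) = -7*Y - 56*B*Y/5 (P(Y, B) = -7*((((-5 - 3)/(-2 - 3))*Y)*B + Y) = -7*(((-8/(-5))*Y)*B + Y) = -7*(((-1/5*(-8))*Y)*B + Y) = -7*((8*Y/5)*B + Y) = -7*(8*B*Y/5 + Y) = -7*(Y + 8*B*Y/5) = -7*Y - 56*B*Y/5)
X(Q) = 4 (X(Q) = 4 - ((-8 + 5) + 3) = 4 - (-3 + 3) = 4 - 1*0 = 4 + 0 = 4)
P(-1, 10)*X(-4) = -7/5*(-1)*(5 + 8*10)*4 = -7/5*(-1)*(5 + 80)*4 = -7/5*(-1)*85*4 = 119*4 = 476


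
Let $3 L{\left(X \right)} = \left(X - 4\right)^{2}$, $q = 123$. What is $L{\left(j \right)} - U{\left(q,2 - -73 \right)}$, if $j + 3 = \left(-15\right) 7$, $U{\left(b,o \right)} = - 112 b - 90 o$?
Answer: $\frac{74122}{3} \approx 24707.0$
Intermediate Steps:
$j = -108$ ($j = -3 - 105 = -108$)
$L{\left(X \right)} = \frac{\left(-4 + X\right)^{2}}{3}$ ($L{\left(X \right)} = \frac{\left(X - 4\right)^{2}}{3} = \frac{\left(-4 + X\right)^{2}}{3}$)
$L{\left(j \right)} - U{\left(q,2 - -73 \right)} = \frac{\left(-4 - 108\right)^{2}}{3} - \left(\left(-112\right) 123 - 90 \left(2 - -73\right)\right) = \frac{\left(-112\right)^{2}}{3} - \left(-13776 - 90 \left(2 + 73\right)\right) = \frac{1}{3} \cdot 12544 - \left(-13776 - 6750\right) = \frac{12544}{3} - \left(-13776 - 6750\right) = \frac{12544}{3} - -20526 = \frac{12544}{3} + 20526 = \frac{74122}{3}$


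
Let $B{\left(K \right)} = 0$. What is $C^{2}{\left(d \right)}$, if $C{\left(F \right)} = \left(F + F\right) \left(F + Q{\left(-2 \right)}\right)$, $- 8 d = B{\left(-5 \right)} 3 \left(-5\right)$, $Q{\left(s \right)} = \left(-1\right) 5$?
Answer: $0$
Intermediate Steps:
$Q{\left(s \right)} = -5$
$d = 0$ ($d = - \frac{0 \cdot 3 \left(-5\right)}{8} = - \frac{0 \left(-5\right)}{8} = \left(- \frac{1}{8}\right) 0 = 0$)
$C{\left(F \right)} = 2 F \left(-5 + F\right)$ ($C{\left(F \right)} = \left(F + F\right) \left(F - 5\right) = 2 F \left(-5 + F\right)$)
$C^{2}{\left(d \right)} = \left(2 \cdot 0 \left(-5 + 0\right)\right)^{2} = \left(2 \cdot 0 \left(-5\right)\right)^{2} = 0^{2} = 0$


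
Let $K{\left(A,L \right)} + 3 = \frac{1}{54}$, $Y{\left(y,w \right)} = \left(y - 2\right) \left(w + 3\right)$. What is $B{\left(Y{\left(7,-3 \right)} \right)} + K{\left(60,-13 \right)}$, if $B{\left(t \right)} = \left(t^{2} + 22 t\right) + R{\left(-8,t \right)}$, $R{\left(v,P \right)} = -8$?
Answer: $- \frac{593}{54} \approx -10.981$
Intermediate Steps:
$Y{\left(y,w \right)} = \left(-2 + y\right) \left(3 + w\right)$
$B{\left(t \right)} = -8 + t^{2} + 22 t$ ($B{\left(t \right)} = \left(t^{2} + 22 t\right) - 8 = -8 + t^{2} + 22 t$)
$K{\left(A,L \right)} = - \frac{161}{54}$ ($K{\left(A,L \right)} = -3 + \frac{1}{54} = - \frac{161}{54}$)
$B{\left(Y{\left(7,-3 \right)} \right)} + K{\left(60,-13 \right)} = \left(-8 + \left(-6 - -6 + 3 \cdot 7 - 21\right)^{2} + 22 \left(-6 - -6 + 3 \cdot 7 - 21\right)\right) - \frac{161}{54} = \left(-8 + \left(-6 + 6 + 21 - 21\right)^{2} + 22 \left(-6 + 6 + 21 - 21\right)\right) - \frac{161}{54} = \left(-8 + 0^{2} + 22 \cdot 0\right) - \frac{161}{54} = \left(-8 + 0 + 0\right) - \frac{161}{54} = -8 - \frac{161}{54} = - \frac{593}{54}$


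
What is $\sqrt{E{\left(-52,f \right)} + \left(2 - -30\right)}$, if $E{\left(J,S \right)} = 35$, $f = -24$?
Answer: $\sqrt{67} \approx 8.1853$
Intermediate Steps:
$\sqrt{E{\left(-52,f \right)} + \left(2 - -30\right)} = \sqrt{35 + \left(2 - -30\right)} = \sqrt{35 + \left(2 + 30\right)} = \sqrt{35 + 32} = \sqrt{67}$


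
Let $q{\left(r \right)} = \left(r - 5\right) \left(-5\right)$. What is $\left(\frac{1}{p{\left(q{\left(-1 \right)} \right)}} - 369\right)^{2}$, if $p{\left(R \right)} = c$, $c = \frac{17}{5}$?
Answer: $\frac{39287824}{289} \approx 1.3594 \cdot 10^{5}$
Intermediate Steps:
$q{\left(r \right)} = 25 - 5 r$ ($q{\left(r \right)} = \left(-5 + r\right) \left(-5\right) = 25 - 5 r$)
$c = \frac{17}{5}$ ($c = 17 \cdot \frac{1}{5} = \frac{17}{5} \approx 3.4$)
$p{\left(R \right)} = \frac{17}{5}$
$\left(\frac{1}{p{\left(q{\left(-1 \right)} \right)}} - 369\right)^{2} = \left(\frac{1}{\frac{17}{5}} - 369\right)^{2} = \left(\frac{5}{17} - 369\right)^{2} = \left(- \frac{6268}{17}\right)^{2} = \frac{39287824}{289}$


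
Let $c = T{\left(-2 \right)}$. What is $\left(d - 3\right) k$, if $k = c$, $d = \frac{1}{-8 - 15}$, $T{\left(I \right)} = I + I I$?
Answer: $- \frac{140}{23} \approx -6.087$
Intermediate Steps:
$T{\left(I \right)} = I + I^{2}$
$d = - \frac{1}{23}$ ($d = \frac{1}{-23} = - \frac{1}{23} \approx -0.043478$)
$c = 2$ ($c = - 2 \left(1 - 2\right) = \left(-2\right) \left(-1\right) = 2$)
$k = 2$
$\left(d - 3\right) k = \left(- \frac{1}{23} - 3\right) 2 = \left(- \frac{70}{23}\right) 2 = - \frac{140}{23}$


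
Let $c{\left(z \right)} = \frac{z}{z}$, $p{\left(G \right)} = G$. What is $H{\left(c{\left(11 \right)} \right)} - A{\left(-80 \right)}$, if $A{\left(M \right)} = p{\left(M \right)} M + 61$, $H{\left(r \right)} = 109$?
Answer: $-6352$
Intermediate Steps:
$c{\left(z \right)} = 1$
$A{\left(M \right)} = 61 + M^{2}$ ($A{\left(M \right)} = M M + 61 = M^{2} + 61 = 61 + M^{2}$)
$H{\left(c{\left(11 \right)} \right)} - A{\left(-80 \right)} = 109 - \left(61 + \left(-80\right)^{2}\right) = 109 - \left(61 + 6400\right) = 109 - 6461 = -6352$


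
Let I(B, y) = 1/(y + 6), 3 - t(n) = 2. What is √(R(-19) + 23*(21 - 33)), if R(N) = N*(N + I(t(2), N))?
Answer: 2*√3653/13 ≈ 9.2985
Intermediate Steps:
t(n) = 1 (t(n) = 3 - 1*2 = 3 - 2 = 1)
I(B, y) = 1/(6 + y)
R(N) = N*(N + 1/(6 + N))
√(R(-19) + 23*(21 - 33)) = √(-19*(1 - 19*(6 - 19))/(6 - 19) + 23*(21 - 33)) = √(-19*(1 - 19*(-13))/(-13) + 23*(-12)) = √(-19*(-1/13)*(1 + 247) - 276) = √(-19*(-1/13)*248 - 276) = √(4712/13 - 276) = √(1124/13) = 2*√3653/13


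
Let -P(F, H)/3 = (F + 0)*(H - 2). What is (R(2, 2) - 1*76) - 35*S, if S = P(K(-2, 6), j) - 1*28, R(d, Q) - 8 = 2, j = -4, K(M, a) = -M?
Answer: -346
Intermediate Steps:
P(F, H) = -3*F*(-2 + H) (P(F, H) = -3*(F + 0)*(H - 2) = -3*F*(-2 + H))
R(d, Q) = 10 (R(d, Q) = 8 + 2 = 10)
S = 8 (S = 3*(-1*(-2))*(2 - 1*(-4)) - 1*28 = 3*2*(2 + 4) - 28 = 3*2*6 - 28 = 36 - 28 = 8)
(R(2, 2) - 1*76) - 35*S = (10 - 1*76) - 35*8 = (10 - 76) - 280 = -66 - 280 = -346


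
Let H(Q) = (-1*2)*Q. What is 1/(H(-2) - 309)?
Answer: -1/305 ≈ -0.0032787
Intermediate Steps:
H(Q) = -2*Q
1/(H(-2) - 309) = 1/(-2*(-2) - 309) = 1/(4 - 309) = 1/(-305) = -1/305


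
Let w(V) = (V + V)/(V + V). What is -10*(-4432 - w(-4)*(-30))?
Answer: 44020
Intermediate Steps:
w(V) = 1 (w(V) = (2*V)/((2*V)) = (2*V)*(1/(2*V)) = 1)
-10*(-4432 - w(-4)*(-30)) = -10*(-4432 - (-30)) = -10*(-4432 - 1*(-30)) = -10*(-4432 + 30) = -10*(-4402) = -1*(-44020) = 44020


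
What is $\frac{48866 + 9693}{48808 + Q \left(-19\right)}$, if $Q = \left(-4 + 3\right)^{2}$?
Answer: $\frac{58559}{48789} \approx 1.2003$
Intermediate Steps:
$Q = 1$ ($Q = \left(-1\right)^{2} = 1$)
$\frac{48866 + 9693}{48808 + Q \left(-19\right)} = \frac{48866 + 9693}{48808 + 1 \left(-19\right)} = \frac{58559}{48808 - 19} = \frac{58559}{48789}$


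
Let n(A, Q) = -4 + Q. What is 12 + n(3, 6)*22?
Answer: 56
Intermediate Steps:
12 + n(3, 6)*22 = 12 + (-4 + 6)*22 = 12 + 2*22 = 12 + 44 = 56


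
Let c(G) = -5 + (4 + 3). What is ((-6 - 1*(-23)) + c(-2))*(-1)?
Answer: -19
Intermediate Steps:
c(G) = 2 (c(G) = -5 + 7 = 2)
((-6 - 1*(-23)) + c(-2))*(-1) = ((-6 - 1*(-23)) + 2)*(-1) = ((-6 + 23) + 2)*(-1) = (17 + 2)*(-1) = 19*(-1) = -19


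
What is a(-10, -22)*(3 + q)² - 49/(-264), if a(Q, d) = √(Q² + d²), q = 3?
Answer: 49/264 + 72*√146 ≈ 870.17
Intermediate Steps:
a(-10, -22)*(3 + q)² - 49/(-264) = √((-10)² + (-22)²)*(3 + 3)² - 49/(-264) = √(100 + 484)*6² - 49*(-1/264) = √584*36 + 49/264 = (2*√146)*36 + 49/264 = 72*√146 + 49/264 = 49/264 + 72*√146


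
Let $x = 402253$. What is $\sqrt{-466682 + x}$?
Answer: $i \sqrt{64429} \approx 253.83 i$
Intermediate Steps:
$\sqrt{-466682 + x} = \sqrt{-466682 + 402253} = \sqrt{-64429} = i \sqrt{64429}$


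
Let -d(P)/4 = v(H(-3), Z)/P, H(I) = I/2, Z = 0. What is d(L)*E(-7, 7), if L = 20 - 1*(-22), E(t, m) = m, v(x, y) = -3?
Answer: 2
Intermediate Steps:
H(I) = I/2 (H(I) = I*(½) = I/2)
L = 42 (L = 20 + 22 = 42)
d(P) = 12/P (d(P) = -(-12)/P = 12/P)
d(L)*E(-7, 7) = (12/42)*7 = (12*(1/42))*7 = (2/7)*7 = 2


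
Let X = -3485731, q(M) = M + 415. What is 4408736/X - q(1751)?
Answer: -7554502082/3485731 ≈ -2167.3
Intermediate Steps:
q(M) = 415 + M
4408736/X - q(1751) = 4408736/(-3485731) - (415 + 1751) = 4408736*(-1/3485731) - 1*2166 = -4408736/3485731 - 2166 = -7554502082/3485731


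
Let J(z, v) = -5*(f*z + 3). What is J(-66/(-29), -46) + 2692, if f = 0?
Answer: 2677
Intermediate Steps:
J(z, v) = -15 (J(z, v) = -5*(0*z + 3) = -5*(0 + 3) = -5*3 = -15)
J(-66/(-29), -46) + 2692 = -15 + 2692 = 2677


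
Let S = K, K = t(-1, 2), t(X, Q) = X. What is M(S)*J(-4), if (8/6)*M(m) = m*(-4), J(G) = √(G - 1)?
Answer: 3*I*√5 ≈ 6.7082*I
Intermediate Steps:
K = -1
J(G) = √(-1 + G)
S = -1
M(m) = -3*m (M(m) = 3*(m*(-4))/4 = 3*(-4*m)/4 = -3*m)
M(S)*J(-4) = (-3*(-1))*√(-1 - 4) = 3*√(-5) = 3*(I*√5) = 3*I*√5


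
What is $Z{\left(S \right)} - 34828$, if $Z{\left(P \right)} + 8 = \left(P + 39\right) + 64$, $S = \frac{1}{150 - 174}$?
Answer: $- \frac{833593}{24} \approx -34733.0$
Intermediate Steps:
$S = - \frac{1}{24}$ ($S = \frac{1}{-24} = - \frac{1}{24} \approx -0.041667$)
$Z{\left(P \right)} = 95 + P$ ($Z{\left(P \right)} = -8 + \left(\left(P + 39\right) + 64\right) = -8 + \left(\left(39 + P\right) + 64\right) = -8 + \left(103 + P\right) = 95 + P$)
$Z{\left(S \right)} - 34828 = \left(95 - \frac{1}{24}\right) - 34828 = \frac{2279}{24} - 34828 = - \frac{833593}{24}$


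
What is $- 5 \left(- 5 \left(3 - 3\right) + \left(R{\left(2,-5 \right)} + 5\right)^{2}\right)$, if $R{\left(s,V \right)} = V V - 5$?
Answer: $-3125$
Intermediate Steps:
$R{\left(s,V \right)} = -5 + V^{2}$ ($R{\left(s,V \right)} = V^{2} - 5 = -5 + V^{2}$)
$- 5 \left(- 5 \left(3 - 3\right) + \left(R{\left(2,-5 \right)} + 5\right)^{2}\right) = - 5 \left(- 5 \left(3 - 3\right) + \left(\left(-5 + \left(-5\right)^{2}\right) + 5\right)^{2}\right) = - 5 \left(\left(-5\right) 0 + \left(\left(-5 + 25\right) + 5\right)^{2}\right) = - 5 \left(0 + \left(20 + 5\right)^{2}\right) = - 5 \left(0 + 25^{2}\right) = - 5 \left(0 + 625\right) = \left(-5\right) 625 = -3125$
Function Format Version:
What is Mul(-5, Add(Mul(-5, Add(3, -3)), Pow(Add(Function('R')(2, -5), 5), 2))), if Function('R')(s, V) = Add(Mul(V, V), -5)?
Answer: -3125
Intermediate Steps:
Function('R')(s, V) = Add(-5, Pow(V, 2)) (Function('R')(s, V) = Add(Pow(V, 2), -5) = Add(-5, Pow(V, 2)))
Mul(-5, Add(Mul(-5, Add(3, -3)), Pow(Add(Function('R')(2, -5), 5), 2))) = Mul(-5, Add(Mul(-5, Add(3, -3)), Pow(Add(Add(-5, Pow(-5, 2)), 5), 2))) = Mul(-5, Add(Mul(-5, 0), Pow(Add(Add(-5, 25), 5), 2))) = Mul(-5, Add(0, Pow(Add(20, 5), 2))) = Mul(-5, Add(0, Pow(25, 2))) = Mul(-5, Add(0, 625)) = Mul(-5, 625) = -3125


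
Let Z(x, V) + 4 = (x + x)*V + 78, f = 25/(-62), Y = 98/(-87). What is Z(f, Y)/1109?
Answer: 202028/2990973 ≈ 0.067546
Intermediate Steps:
Y = -98/87 (Y = 98*(-1/87) = -98/87 ≈ -1.1264)
f = -25/62 (f = 25*(-1/62) = -25/62 ≈ -0.40323)
Z(x, V) = 74 + 2*V*x (Z(x, V) = -4 + ((x + x)*V + 78) = -4 + ((2*x)*V + 78) = -4 + (2*V*x + 78) = -4 + (78 + 2*V*x) = 74 + 2*V*x)
Z(f, Y)/1109 = (74 + 2*(-98/87)*(-25/62))/1109 = (74 + 2450/2697)*(1/1109) = (202028/2697)*(1/1109) = 202028/2990973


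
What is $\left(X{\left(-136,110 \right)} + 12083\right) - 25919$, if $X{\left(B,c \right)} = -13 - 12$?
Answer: $-13861$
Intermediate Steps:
$X{\left(B,c \right)} = -25$ ($X{\left(B,c \right)} = -13 - 12 = -25$)
$\left(X{\left(-136,110 \right)} + 12083\right) - 25919 = \left(-25 + 12083\right) - 25919 = 12058 - 25919 = -13861$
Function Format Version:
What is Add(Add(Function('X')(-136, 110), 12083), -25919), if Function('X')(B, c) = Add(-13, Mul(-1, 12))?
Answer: -13861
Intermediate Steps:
Function('X')(B, c) = -25 (Function('X')(B, c) = Add(-13, -12) = -25)
Add(Add(Function('X')(-136, 110), 12083), -25919) = Add(Add(-25, 12083), -25919) = Add(12058, -25919) = -13861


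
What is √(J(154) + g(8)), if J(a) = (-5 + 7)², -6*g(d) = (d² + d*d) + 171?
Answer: 5*I*√66/6 ≈ 6.77*I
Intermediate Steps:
g(d) = -57/2 - d²/3 (g(d) = -((d² + d*d) + 171)/6 = -((d² + d²) + 171)/6 = -(2*d² + 171)/6 = -(171 + 2*d²)/6 = -57/2 - d²/3)
J(a) = 4 (J(a) = 2² = 4)
√(J(154) + g(8)) = √(4 + (-57/2 - ⅓*8²)) = √(4 + (-57/2 - ⅓*64)) = √(4 + (-57/2 - 64/3)) = √(4 - 299/6) = √(-275/6) = 5*I*√66/6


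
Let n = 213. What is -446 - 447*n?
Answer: -95657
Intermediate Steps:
-446 - 447*n = -446 - 447*213 = -446 - 95211 = -95657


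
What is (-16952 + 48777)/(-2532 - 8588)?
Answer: -6365/2224 ≈ -2.8620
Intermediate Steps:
(-16952 + 48777)/(-2532 - 8588) = 31825/(-11120) = 31825*(-1/11120) = -6365/2224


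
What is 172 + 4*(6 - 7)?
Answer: 168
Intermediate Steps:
172 + 4*(6 - 7) = 172 + 4*(-1) = 172 - 4 = 168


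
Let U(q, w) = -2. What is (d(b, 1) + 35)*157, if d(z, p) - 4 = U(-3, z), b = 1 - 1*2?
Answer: 5809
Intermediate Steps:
b = -1 (b = 1 - 2 = -1)
d(z, p) = 2 (d(z, p) = 4 - 2 = 2)
(d(b, 1) + 35)*157 = (2 + 35)*157 = 37*157 = 5809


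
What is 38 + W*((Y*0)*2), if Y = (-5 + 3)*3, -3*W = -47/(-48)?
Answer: 38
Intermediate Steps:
W = -47/144 (W = -(-47)/(3*(-48)) = -(-47)*(-1)/(3*48) = -⅓*47/48 = -47/144 ≈ -0.32639)
Y = -6 (Y = -2*3 = -6)
38 + W*((Y*0)*2) = 38 - 47*(-6*0)*2/144 = 38 - 0*2 = 38 - 47/144*0 = 38 + 0 = 38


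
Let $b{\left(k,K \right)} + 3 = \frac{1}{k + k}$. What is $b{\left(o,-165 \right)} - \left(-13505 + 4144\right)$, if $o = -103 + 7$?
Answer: $\frac{1796735}{192} \approx 9358.0$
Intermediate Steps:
$o = -96$
$b{\left(k,K \right)} = -3 + \frac{1}{2 k}$ ($b{\left(k,K \right)} = -3 + \frac{1}{k + k} = -3 + \frac{1}{2 k}$)
$b{\left(o,-165 \right)} - \left(-13505 + 4144\right) = \left(-3 + \frac{1}{2 \left(-96\right)}\right) - \left(-13505 + 4144\right) = \left(-3 + \frac{1}{2} \left(- \frac{1}{96}\right)\right) - -9361 = \left(-3 - \frac{1}{192}\right) + 9361 = - \frac{577}{192} + 9361 = \frac{1796735}{192}$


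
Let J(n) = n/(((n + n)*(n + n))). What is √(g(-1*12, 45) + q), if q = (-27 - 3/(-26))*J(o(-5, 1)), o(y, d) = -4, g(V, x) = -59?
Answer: I*√619970/104 ≈ 7.571*I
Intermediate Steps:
J(n) = 1/(4*n) (J(n) = n/(((2*n)*(2*n))) = n/((4*n²)) = n*(1/(4*n²)) = 1/(4*n))
q = 699/416 (q = (-27 - 3/(-26))*((¼)/(-4)) = (-27 - 3*(-1/26))*((¼)*(-¼)) = (-27 + 3/26)*(-1/16) = -699/26*(-1/16) = 699/416 ≈ 1.6803)
√(g(-1*12, 45) + q) = √(-59 + 699/416) = √(-23845/416) = I*√619970/104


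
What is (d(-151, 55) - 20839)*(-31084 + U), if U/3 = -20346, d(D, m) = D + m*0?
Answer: 1933640780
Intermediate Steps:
d(D, m) = D (d(D, m) = D + 0 = D)
U = -61038 (U = 3*(-20346) = -61038)
(d(-151, 55) - 20839)*(-31084 + U) = (-151 - 20839)*(-31084 - 61038) = -20990*(-92122) = 1933640780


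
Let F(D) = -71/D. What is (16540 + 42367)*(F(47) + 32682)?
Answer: 90480150581/47 ≈ 1.9251e+9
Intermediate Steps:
(16540 + 42367)*(F(47) + 32682) = (16540 + 42367)*(-71/47 + 32682) = 58907*(-71*1/47 + 32682) = 58907*(-71/47 + 32682) = 58907*(1535983/47) = 90480150581/47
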